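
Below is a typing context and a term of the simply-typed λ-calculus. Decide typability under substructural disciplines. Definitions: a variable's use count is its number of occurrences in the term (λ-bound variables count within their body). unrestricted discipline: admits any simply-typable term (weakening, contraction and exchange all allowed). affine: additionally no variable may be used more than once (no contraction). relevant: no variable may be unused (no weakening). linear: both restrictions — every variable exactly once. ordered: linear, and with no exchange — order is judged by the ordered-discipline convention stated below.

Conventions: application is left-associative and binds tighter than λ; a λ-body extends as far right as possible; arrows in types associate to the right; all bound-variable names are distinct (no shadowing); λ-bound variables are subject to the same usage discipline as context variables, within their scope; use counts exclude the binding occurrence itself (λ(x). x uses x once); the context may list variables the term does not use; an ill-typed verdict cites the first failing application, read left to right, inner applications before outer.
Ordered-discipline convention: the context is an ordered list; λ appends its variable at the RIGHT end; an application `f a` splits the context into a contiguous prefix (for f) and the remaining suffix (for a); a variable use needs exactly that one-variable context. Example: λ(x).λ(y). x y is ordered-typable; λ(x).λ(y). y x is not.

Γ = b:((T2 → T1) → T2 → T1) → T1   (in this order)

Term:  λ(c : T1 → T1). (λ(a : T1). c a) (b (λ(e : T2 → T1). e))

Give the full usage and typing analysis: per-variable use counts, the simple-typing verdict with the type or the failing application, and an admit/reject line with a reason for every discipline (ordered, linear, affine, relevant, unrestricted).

counts: b=1; c [bound]=1; a [bound]=1; e [bound]=1
use order (left to right): c, a, b, e
typing: well-typed — term : (T1 → T1) → T1
ordered ✗ (use order c, a, b, e needs exchange)
linear ✓ (each of b, c, a, e used exactly once)
affine ✓ (no duplicate uses among b, c, a, e)
relevant ✓ (at least one use each (b, c, a, e))
unrestricted ✓ (simply typable at (T1 → T1) → T1; W, C, E all held)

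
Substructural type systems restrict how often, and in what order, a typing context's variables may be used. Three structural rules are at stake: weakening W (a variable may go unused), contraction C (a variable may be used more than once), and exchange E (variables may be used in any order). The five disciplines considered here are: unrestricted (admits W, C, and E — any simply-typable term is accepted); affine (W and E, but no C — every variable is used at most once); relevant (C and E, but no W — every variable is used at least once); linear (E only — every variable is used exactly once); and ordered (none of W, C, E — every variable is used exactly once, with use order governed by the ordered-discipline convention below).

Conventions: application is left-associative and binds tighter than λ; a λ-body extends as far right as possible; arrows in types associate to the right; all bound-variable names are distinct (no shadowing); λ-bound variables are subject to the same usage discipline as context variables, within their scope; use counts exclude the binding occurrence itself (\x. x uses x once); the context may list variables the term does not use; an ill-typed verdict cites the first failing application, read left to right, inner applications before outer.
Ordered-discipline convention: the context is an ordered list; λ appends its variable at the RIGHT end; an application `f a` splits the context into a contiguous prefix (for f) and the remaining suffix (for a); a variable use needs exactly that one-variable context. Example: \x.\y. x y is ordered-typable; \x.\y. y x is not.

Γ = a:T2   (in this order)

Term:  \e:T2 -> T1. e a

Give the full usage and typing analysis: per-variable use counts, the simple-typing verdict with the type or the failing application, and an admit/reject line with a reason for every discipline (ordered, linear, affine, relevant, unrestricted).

variable uses: a: 1; e (bound): 1
use order (left to right): e, a
typing: well-typed at (T2 -> T1) -> T1
ordered: ✗ — no contiguous prefix/suffix split fits e, a
linear: ✓ — exactly-once usage across a, e
affine: ✓ — a, e: no repeats, contraction unneeded
relevant: ✓ — at least one use each (a, e)
unrestricted: ✓ — type-checks ((T2 -> T1) -> T1) and nothing is barred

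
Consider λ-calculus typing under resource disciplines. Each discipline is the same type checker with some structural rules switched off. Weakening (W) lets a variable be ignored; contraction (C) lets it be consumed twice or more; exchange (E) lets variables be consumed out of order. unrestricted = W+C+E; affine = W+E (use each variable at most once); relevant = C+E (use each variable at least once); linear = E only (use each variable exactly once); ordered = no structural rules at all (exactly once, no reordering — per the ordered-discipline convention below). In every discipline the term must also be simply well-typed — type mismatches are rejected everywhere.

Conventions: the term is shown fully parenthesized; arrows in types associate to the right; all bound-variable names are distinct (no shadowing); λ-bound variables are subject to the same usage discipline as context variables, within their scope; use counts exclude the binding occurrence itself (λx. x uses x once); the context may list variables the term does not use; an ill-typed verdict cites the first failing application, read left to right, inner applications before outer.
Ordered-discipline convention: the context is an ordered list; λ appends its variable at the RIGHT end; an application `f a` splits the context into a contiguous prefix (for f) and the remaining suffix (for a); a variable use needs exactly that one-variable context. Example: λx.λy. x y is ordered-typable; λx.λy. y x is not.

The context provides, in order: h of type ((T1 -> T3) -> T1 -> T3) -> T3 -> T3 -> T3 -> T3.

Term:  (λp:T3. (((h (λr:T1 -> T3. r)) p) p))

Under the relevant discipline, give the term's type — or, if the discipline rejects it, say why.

term : T3 -> T3 -> T3
counts: h: 1; p (λ-bound): 2; r (λ-bound): 1
uses in reading order: h, r, p, p
typing: well-typed at T3 -> T3 -> T3
all disciplines: ordered ✗ · linear ✗ · affine ✗ · relevant ✓ · unrestricted ✓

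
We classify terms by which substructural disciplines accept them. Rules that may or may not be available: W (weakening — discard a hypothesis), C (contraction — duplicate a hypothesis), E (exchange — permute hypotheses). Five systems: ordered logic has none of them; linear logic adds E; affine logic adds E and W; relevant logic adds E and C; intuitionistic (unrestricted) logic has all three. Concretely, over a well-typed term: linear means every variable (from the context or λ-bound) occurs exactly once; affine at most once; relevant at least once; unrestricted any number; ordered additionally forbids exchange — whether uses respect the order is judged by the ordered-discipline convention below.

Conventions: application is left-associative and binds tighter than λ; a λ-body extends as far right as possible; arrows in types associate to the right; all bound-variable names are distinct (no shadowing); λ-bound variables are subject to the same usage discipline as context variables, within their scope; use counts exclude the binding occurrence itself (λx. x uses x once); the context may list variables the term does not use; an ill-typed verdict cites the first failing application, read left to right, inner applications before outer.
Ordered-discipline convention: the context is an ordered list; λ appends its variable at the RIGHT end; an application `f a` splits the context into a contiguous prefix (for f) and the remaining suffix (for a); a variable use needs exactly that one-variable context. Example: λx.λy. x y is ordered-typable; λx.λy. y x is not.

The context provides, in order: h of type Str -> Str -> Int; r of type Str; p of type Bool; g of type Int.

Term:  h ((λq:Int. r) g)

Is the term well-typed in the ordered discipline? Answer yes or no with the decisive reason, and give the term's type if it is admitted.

no — needs weakening: p, q unused
use counts: h=1, r=1, p=0, g=1, q (bound)=0
use order (left to right): h, r, g
typing: ✓ — Str -> Int
per-discipline verdicts: ordered ✗ | linear ✗ | affine ✓ | relevant ✗ | unrestricted ✓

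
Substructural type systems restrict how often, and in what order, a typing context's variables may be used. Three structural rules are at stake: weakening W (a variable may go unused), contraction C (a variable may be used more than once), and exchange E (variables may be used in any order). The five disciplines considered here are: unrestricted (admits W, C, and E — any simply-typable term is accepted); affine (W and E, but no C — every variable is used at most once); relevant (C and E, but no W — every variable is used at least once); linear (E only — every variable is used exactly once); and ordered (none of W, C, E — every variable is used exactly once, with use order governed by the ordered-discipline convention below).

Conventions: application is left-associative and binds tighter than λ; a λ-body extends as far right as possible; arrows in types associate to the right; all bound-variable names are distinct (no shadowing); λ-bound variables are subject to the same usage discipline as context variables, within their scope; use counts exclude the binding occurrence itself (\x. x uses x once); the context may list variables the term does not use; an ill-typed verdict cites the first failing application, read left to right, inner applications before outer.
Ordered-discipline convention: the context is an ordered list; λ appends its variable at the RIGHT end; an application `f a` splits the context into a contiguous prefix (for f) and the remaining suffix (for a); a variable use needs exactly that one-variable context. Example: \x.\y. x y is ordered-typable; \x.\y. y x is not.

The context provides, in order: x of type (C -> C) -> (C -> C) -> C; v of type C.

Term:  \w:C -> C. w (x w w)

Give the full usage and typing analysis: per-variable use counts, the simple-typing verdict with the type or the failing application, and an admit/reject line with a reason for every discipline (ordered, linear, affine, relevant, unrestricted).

usage: x=1; v=0; w (λ-bound)=3
order of uses: w, x, w, w
typing: well-typed at (C -> C) -> C
ordered: ✗ — uses contraction: w ×3; unused: v — weakening required
linear: ✗ — uses contraction: w ×3; unused: v — weakening required
affine: ✗ — uses contraction: w ×3
relevant: ✗ — unused: v — weakening required
unrestricted: ✓ — simply typable at (C -> C) -> C; W, C, E all held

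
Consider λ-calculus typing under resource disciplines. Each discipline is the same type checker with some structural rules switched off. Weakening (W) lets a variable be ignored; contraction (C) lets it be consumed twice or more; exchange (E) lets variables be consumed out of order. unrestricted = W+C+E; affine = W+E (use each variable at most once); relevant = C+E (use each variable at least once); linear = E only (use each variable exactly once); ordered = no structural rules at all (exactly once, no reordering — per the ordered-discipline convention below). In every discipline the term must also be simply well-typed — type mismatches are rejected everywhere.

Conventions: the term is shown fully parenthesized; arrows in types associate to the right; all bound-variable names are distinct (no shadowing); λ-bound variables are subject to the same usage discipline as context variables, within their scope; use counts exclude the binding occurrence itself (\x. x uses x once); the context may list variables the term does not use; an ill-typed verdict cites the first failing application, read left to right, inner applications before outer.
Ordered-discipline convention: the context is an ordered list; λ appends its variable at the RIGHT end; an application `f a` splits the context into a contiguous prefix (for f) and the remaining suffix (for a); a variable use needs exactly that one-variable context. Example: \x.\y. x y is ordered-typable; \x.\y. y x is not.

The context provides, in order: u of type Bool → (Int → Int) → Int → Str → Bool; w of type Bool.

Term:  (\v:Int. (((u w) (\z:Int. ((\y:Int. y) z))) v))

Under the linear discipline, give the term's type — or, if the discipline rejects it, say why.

term : Int → Str → Bool
variable uses: u ×1, w ×1, v (λ-bound) ×1, z (λ-bound) ×1, y (λ-bound) ×1
order of uses: u, w, y, z, v
typing: well-typed — term : Int → Str → Bool
across the five disciplines: ordered ✓ | linear ✓ | affine ✓ | relevant ✓ | unrestricted ✓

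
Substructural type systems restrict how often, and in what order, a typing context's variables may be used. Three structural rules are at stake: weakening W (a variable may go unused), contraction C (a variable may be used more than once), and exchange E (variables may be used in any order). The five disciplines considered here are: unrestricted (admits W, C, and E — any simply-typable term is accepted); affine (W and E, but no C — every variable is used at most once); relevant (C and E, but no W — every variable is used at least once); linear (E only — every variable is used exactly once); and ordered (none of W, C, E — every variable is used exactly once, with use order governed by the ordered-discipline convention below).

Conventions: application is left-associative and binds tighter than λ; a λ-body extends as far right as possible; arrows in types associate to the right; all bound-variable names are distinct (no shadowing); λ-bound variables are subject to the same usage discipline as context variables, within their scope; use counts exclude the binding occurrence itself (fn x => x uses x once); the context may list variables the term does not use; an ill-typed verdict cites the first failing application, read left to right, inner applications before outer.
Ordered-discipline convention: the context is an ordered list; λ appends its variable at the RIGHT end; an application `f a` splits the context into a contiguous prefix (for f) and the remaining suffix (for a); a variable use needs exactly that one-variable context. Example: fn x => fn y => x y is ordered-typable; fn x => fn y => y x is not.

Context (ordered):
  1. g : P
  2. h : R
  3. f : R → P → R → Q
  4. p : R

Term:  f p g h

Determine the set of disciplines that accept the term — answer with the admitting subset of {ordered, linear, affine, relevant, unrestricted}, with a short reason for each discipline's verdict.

accepted by: linear, affine, relevant, unrestricted
usage: g=1, h=1, f=1, p=1
order of uses: f, p, g, h
typing: ✓ — Q
ordered: ✗ — no contiguous prefix/suffix split fits f, p, g, h
linear: ✓ — exactly-once usage across g, h, f, p
affine: ✓ — at most one use each (g, h, f, p)
relevant: ✓ — g, h, f, p: all used, weakening unneeded
unrestricted: ✓ — well-typed at Q; no restrictions here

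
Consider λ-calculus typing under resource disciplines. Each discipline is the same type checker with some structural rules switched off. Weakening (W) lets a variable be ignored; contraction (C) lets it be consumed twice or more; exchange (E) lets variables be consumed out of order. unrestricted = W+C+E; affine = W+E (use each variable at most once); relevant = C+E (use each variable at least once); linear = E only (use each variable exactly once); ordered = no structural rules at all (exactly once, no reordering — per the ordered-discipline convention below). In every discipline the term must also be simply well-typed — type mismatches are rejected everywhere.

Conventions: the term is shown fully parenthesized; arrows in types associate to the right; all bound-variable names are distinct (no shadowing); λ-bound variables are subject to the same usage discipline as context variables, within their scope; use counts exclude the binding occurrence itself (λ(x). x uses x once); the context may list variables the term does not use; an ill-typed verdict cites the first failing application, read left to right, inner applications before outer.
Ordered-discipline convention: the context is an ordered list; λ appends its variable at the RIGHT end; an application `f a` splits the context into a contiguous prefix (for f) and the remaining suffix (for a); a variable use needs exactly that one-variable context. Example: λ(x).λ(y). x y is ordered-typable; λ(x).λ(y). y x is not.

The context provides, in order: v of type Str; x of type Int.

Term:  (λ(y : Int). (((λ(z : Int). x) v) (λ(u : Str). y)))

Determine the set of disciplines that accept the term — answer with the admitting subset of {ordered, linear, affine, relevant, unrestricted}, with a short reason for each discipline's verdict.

accepted by: none
use counts: v: 1×, x: 1×, y (bound): 1×, z (bound): 0×, u (bound): 0×
use order (left to right): x, v, y
typing: ill-typed: argument of type Str where Int is required
ordered: ✗ — the type mismatch rejects it
linear: ✗ — not simply typable
affine: ✗ — fails simple typing
relevant: ✗ — a type mismatch blocks all five
unrestricted: ✗ — the type mismatch rejects it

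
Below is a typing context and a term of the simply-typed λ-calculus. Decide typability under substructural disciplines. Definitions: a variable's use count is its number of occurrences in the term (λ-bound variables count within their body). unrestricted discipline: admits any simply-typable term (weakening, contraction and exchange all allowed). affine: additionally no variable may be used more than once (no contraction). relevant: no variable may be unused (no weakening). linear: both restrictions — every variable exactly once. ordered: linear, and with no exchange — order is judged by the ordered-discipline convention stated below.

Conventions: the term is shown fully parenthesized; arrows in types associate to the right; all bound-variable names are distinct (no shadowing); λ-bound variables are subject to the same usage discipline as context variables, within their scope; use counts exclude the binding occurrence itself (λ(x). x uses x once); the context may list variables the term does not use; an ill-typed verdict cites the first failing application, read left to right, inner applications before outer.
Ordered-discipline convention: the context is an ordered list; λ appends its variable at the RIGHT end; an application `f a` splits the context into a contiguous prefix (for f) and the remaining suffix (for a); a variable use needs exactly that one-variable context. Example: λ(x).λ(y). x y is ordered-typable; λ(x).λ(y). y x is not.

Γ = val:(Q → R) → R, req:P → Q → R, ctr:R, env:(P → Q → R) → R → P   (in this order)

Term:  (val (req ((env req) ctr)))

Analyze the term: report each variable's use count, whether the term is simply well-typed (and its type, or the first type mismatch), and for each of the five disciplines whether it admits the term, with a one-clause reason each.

variable uses: val: 1, req: 2, ctr: 1, env: 1
use order (left to right): val, req, env, req, ctr
typing: well-typed — term : R
ordered: ✗, uses contraction: req ×2
linear: ✗, uses contraction: req ×2
affine: ✗, uses contraction: req ×2
relevant: ✓, every one of val, req, ctr, env appears
unrestricted: ✓, simply typable at R; W, C, E all held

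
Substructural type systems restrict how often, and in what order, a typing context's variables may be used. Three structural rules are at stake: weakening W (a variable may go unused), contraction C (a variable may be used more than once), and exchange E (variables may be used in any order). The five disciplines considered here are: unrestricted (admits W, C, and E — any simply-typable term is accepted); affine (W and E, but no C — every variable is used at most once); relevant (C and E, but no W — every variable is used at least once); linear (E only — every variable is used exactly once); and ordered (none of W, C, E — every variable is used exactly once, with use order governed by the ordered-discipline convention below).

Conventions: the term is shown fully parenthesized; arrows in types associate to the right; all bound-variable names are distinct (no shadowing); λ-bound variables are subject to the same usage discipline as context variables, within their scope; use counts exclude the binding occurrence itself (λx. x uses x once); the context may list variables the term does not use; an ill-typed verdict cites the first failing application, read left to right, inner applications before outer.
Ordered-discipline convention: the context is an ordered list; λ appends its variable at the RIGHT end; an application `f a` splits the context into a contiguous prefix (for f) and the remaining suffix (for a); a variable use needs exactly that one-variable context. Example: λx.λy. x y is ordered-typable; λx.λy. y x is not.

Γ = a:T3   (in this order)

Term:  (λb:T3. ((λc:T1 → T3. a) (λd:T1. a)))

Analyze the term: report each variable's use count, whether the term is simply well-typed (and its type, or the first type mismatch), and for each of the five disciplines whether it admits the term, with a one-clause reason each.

use counts: a: 2; b (bound): 0; c (bound): 0; d (bound): 0
left-to-right use order: a, a
typing: well-typed — term : T3 → T3
ordered: ✗ — a ×2 used more than once (contraction); b, c, d never used (weakening)
linear: ✗ — a ×2 used more than once (contraction); b, c, d never used (weakening)
affine: ✗ — a ×2 used more than once (contraction)
relevant: ✗ — b, c, d never used (weakening)
unrestricted: ✓ — simply typable at T3 → T3; W, C, E all held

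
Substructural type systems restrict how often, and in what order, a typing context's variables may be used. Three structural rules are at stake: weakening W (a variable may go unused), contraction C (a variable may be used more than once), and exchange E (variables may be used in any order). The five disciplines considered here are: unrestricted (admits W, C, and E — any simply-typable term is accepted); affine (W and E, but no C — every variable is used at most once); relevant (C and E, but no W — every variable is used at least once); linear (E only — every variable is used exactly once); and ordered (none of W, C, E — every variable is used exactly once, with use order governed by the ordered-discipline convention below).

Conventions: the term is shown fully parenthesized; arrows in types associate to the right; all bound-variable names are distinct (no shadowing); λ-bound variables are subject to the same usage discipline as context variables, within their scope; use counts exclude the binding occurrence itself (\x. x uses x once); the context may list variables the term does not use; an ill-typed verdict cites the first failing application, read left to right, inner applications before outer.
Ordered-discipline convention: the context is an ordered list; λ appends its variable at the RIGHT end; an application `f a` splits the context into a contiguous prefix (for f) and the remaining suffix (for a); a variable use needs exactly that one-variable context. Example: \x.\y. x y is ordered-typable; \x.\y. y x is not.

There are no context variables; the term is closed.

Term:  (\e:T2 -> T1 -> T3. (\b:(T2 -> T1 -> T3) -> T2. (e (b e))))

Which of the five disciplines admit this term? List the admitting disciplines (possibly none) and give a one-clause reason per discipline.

admitting disciplines: relevant, unrestricted
counts: e [bound]: 2, b [bound]: 1
order of uses: e, b, e
typing: the term checks, with type (T2 -> T1 -> T3) -> ((T2 -> T1 -> T3) -> T2) -> T1 -> T3
ordered ✗ (needs contraction — e ×2)
linear ✗ (needs contraction — e ×2)
affine ✗ (needs contraction — e ×2)
relevant ✓ (at least one use each (e, b))
unrestricted ✓ (well-typed at (T2 -> T1 -> T3) -> ((T2 -> T1 -> T3) -> T2) -> T1 -> T3; no restrictions here)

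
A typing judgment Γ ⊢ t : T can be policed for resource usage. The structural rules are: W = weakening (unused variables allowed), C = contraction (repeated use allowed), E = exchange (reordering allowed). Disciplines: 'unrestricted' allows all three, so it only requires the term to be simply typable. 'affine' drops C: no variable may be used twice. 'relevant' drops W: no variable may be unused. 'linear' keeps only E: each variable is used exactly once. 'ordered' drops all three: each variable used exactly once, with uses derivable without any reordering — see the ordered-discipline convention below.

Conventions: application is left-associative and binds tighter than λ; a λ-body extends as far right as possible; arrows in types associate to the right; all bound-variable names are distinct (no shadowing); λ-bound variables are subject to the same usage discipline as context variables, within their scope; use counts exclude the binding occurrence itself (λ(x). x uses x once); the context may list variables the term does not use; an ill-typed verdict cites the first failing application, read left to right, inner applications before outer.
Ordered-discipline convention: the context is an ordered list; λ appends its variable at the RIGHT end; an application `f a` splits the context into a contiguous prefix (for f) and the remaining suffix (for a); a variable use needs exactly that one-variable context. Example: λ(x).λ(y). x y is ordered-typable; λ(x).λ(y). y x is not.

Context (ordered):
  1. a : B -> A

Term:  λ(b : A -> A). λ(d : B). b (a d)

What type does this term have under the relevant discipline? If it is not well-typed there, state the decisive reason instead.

term : (A -> A) -> B -> A
counts: a: 1, b (λ-bound): 1, d (λ-bound): 1
left-to-right use order: b, a, d
typing: ✓ — (A -> A) -> B -> A
per-discipline verdicts: ordered ✗; linear ✓; affine ✓; relevant ✓; unrestricted ✓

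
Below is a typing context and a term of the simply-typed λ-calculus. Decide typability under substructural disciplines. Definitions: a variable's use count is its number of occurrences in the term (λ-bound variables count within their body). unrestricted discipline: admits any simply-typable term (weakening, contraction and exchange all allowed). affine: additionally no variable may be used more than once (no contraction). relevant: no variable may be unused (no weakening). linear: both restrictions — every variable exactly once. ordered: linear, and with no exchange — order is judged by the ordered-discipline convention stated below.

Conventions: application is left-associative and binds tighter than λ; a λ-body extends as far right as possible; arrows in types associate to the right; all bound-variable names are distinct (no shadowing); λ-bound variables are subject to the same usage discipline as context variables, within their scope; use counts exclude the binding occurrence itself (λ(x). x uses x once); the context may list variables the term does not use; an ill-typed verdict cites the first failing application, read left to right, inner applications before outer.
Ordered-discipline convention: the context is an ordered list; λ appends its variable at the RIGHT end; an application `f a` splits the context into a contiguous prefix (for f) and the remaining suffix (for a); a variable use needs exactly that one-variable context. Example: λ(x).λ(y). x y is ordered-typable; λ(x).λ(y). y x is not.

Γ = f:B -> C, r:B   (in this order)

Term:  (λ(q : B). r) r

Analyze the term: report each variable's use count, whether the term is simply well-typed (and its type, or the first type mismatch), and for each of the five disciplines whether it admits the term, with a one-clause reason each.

counts: f: 0×, r: 2×, q (bound): 0×
order of uses: r, r
typing: well-typed at B
ordered: ✗, repeated use of r ×2; needs weakening: f, q unused
linear: ✗, repeated use of r ×2; needs weakening: f, q unused
affine: ✗, repeated use of r ×2
relevant: ✗, needs weakening: f, q unused
unrestricted: ✓, type-checks (B) and nothing is barred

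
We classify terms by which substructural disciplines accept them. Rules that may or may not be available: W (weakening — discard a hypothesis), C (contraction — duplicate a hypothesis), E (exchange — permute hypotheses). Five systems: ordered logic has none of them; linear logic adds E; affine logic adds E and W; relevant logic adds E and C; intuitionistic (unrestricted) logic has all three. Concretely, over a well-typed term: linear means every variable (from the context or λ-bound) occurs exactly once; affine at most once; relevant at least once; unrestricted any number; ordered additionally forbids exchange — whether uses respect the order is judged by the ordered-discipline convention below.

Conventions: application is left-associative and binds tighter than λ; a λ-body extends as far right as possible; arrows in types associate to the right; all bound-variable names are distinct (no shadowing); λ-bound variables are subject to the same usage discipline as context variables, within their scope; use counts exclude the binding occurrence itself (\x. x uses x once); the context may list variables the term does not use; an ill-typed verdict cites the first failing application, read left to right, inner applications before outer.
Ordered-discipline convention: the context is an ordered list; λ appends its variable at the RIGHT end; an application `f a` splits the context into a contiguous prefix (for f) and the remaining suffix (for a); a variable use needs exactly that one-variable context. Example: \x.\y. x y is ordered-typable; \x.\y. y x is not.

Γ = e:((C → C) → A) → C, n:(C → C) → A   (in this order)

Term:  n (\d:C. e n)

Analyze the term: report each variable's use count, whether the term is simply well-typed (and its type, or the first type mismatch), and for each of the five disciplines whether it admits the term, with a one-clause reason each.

usage: e: 1×, n: 2×, d [bound]: 0×
left-to-right use order: n, e, n
typing: ✓ — A
ordered: ✗ — repeated use of n ×2; needs weakening: d unused
linear: ✗ — repeated use of n ×2; needs weakening: d unused
affine: ✗ — repeated use of n ×2
relevant: ✗ — needs weakening: d unused
unrestricted: ✓ — well-typed at A; no restrictions here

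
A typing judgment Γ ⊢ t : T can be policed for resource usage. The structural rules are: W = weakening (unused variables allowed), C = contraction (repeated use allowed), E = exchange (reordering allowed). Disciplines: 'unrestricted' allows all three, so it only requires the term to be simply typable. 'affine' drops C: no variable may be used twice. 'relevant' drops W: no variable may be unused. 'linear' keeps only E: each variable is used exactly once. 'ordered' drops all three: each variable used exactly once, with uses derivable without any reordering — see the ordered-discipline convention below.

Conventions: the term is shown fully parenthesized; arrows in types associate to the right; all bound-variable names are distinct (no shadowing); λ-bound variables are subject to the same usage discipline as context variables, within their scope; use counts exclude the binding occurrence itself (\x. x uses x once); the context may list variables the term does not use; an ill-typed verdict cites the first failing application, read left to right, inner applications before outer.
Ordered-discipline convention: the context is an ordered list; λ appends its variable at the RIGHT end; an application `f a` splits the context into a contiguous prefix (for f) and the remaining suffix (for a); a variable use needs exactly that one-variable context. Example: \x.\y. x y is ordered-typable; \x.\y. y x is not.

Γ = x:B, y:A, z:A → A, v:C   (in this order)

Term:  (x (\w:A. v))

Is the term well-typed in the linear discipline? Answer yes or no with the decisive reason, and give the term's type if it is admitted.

no — fails simple typing
counts: x=1; y=0; z=0; v=1; w (bound)=0
order of uses: x, v
typing: ill-typed: can't apply a value of type B
all disciplines: ordered ✗, linear ✗, affine ✗, relevant ✗, unrestricted ✗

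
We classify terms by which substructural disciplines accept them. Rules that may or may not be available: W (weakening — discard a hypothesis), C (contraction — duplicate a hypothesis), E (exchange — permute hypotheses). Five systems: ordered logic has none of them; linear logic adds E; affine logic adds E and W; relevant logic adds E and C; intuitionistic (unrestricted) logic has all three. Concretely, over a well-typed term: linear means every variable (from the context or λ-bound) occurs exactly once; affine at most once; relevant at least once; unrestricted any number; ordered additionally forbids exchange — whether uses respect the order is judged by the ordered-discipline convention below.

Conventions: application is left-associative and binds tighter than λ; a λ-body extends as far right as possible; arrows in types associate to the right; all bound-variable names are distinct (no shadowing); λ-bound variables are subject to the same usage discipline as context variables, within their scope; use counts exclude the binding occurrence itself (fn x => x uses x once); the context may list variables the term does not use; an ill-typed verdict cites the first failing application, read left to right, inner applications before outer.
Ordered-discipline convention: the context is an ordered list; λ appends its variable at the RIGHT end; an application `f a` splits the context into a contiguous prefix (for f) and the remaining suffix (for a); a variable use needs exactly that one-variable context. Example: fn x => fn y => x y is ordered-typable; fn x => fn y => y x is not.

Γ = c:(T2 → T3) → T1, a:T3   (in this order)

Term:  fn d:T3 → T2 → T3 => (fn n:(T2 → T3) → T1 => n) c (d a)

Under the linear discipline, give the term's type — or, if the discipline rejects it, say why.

term : (T3 → T2 → T3) → T1
usage: c ×1; a ×1; d [bound] ×1; n [bound] ×1
left-to-right use order: n, c, d, a
typing: ✓ — (T3 → T2 → T3) → T1
per-discipline verdicts: ordered ✗ | linear ✓ | affine ✓ | relevant ✓ | unrestricted ✓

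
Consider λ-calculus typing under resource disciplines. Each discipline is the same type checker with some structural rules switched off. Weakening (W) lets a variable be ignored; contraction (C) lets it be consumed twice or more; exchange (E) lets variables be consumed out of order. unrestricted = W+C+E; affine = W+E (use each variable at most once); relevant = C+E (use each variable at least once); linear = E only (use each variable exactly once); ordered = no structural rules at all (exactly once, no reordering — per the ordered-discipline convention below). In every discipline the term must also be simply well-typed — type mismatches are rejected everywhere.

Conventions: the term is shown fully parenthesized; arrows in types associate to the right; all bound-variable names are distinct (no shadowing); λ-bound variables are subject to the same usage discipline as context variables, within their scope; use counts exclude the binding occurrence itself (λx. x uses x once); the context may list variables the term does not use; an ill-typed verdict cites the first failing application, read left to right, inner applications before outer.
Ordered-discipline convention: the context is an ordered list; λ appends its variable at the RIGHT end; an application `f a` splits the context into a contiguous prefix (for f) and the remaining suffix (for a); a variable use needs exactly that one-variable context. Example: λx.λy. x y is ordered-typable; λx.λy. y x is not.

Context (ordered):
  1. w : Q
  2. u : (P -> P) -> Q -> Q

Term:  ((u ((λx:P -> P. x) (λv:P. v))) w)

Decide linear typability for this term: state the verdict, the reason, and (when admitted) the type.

yes — exactly-once usage across w, u, x, v; term : Q
counts: w: 1×; u: 1×; x (λ-bound): 1×; v (λ-bound): 1×
left-to-right use order: u, x, v, w
typing: well-typed — term : Q
summary: ordered ✗ | linear ✓ | affine ✓ | relevant ✓ | unrestricted ✓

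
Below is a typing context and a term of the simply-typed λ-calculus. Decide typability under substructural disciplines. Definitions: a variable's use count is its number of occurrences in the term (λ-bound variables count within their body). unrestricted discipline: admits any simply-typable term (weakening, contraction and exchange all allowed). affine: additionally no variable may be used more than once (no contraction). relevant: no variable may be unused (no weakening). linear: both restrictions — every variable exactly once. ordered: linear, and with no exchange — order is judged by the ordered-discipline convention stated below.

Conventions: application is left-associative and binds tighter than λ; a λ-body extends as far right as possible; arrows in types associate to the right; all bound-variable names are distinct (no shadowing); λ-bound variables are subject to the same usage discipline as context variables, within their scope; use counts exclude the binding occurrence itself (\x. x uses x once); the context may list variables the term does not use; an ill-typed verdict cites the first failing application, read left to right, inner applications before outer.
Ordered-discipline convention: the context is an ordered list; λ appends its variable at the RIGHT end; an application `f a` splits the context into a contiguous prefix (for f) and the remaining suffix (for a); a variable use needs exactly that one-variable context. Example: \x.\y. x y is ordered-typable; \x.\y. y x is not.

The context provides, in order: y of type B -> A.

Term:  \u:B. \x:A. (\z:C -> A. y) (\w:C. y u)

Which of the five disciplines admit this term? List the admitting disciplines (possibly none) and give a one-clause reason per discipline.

admitted in: unrestricted
counts: y: 2, u (bound): 1, x (bound): 0, z (bound): 0, w (bound): 0
use order (left to right): y, y, u
typing: the term checks, with type B -> A -> B -> A
ordered ✗ (y ×2 used more than once (contraction); needs weakening: x, z, w unused)
linear ✗ (y ×2 used more than once (contraction); needs weakening: x, z, w unused)
affine ✗ (y ×2 used more than once (contraction))
relevant ✗ (needs weakening: x, z, w unused)
unrestricted ✓ (well-typed at B -> A -> B -> A; no restrictions here)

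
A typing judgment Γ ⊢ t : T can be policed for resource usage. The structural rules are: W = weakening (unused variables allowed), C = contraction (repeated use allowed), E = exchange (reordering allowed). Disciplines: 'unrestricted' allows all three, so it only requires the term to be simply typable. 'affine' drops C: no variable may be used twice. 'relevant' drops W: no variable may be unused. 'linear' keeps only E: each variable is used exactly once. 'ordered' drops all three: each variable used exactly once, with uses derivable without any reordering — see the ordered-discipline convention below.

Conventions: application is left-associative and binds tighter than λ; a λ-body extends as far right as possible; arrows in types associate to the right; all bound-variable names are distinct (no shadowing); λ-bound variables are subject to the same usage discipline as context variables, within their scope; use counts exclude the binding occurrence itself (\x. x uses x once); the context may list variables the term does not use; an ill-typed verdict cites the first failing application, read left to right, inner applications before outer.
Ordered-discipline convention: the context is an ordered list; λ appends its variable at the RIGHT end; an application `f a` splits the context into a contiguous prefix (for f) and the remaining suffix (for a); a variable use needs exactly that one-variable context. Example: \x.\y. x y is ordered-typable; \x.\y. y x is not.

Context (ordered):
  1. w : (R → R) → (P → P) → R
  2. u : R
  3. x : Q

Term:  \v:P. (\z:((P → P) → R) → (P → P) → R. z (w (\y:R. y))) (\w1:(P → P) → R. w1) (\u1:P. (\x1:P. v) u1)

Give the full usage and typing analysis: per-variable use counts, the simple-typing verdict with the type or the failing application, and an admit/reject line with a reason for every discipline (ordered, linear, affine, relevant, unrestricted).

variable uses: w: 1; u: 0; x: 0; v (λ-bound): 1; z (λ-bound): 1; y (λ-bound): 1; w1 (λ-bound): 1; u1 (λ-bound): 1; x1 (λ-bound): 0
use order (left to right): z, w, y, w1, v, u1
typing: the term checks, with type P → R
ordered: ✗, u, x, x1 left unused
linear: ✗, u, x, x1 left unused
affine: ✓, none of w, u, x, v, z, y, w1, u1, x1 used more than once
relevant: ✗, u, x, x1 left unused
unrestricted: ✓, simply typable at P → R; W, C, E all held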